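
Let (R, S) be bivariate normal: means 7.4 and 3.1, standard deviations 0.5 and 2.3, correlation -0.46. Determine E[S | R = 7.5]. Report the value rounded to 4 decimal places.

For a bivariate normal, E[S | R=x] = μ_S + ρ·(σ_S/σ_R)·(x − μ_R).
E[S | R=7.5] = 3.1 + (-0.46)·(2.3/0.5)·(7.5 − (7.4)) = 3.1 + (-2.116)·(0.1) = 2.8884.

2.8884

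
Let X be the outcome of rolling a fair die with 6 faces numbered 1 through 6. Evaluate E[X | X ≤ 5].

3

Given X ≤ 5, X is equally likely to be any of {1, 2, 3, 4, 5}.
E[X | X ≤ 5] = (1 + 2 + 3 + 4 + 5) / 5 = 3.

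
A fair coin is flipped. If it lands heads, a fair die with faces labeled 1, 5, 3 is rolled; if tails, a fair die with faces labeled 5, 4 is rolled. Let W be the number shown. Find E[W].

E[W | heads] = (1+5+3)/3 = 3.
E[W | tails] = (5+4)/2 = 9/2.
By the law of total expectation,
E[W] = (1/2)·(3) + (1/2)·(9/2) = 15/4.

15/4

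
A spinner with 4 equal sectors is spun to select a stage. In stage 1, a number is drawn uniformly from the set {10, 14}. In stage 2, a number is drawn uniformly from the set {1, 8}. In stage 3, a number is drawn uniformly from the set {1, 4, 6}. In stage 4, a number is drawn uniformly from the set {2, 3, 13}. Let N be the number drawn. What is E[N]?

E[N | stage 1] = (10+14)/2 = 12.
E[N | stage 2] = (1+8)/2 = 9/2.
E[N | stage 3] = (1+4+6)/3 = 11/3.
E[N | stage 4] = (2+3+13)/3 = 6.
By the law of total expectation,
E[N] = (1/4)·(12) + (1/4)·(9/2) + (1/4)·(11/3) + (1/4)·(6) = 157/24.

157/24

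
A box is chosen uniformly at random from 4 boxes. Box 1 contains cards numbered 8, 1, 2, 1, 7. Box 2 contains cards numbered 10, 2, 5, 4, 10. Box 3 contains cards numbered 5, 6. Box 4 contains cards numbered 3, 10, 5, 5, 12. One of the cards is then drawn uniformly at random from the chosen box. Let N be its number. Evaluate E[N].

45/8

E[N | box 1] = (8+1+2+1+7)/5 = 19/5.
E[N | box 2] = (10+2+5+4+10)/5 = 31/5.
E[N | box 3] = (5+6)/2 = 11/2.
E[N | box 4] = (3+10+5+5+12)/5 = 7.
E[N] = (1/4)·(19/5) + (1/4)·(31/5) + (1/4)·(11/2) + (1/4)·(7) = 45/8.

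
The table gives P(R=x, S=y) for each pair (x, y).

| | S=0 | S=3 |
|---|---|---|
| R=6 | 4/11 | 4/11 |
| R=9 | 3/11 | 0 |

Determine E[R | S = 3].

P(S = 3) = 4/11.
Σ R·P over the event = 6·(4/11) = 24/11.
E[R | S = 3] = (24/11) / (4/11) = 6.

6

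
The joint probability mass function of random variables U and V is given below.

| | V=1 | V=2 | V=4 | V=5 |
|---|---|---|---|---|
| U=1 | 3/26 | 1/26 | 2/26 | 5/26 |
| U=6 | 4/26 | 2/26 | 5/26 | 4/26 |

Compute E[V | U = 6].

P(U = 6) = 15/26.
Summing V·P(U=x,V=y) over the conditioning event gives 24/13.
E[V | U = 6] = (24/13) / (15/26) = 16/5.

16/5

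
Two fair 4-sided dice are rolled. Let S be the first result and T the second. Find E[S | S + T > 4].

Outcomes with S + T > 4: (1,4), (2,3), (2,4), (3,2), (3,3), (3,4), (4,1), (4,2), (4,3), (4,4), each with probability 1/16.
E[S | S + T > 4] = (1 + 2 + 2 + 3 + 3 + 3 + 4 + 4 + 4 + 4) / 10 = 3.

3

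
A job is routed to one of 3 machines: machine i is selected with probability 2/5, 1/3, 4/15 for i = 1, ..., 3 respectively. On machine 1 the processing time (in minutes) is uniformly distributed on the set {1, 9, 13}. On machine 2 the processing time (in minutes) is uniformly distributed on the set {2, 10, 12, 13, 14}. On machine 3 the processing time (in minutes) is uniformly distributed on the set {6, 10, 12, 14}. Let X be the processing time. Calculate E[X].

139/15

E[X | machine 1] = (1+9+13)/3 = 23/3.
E[X | machine 2] = (2+10+12+13+14)/5 = 51/5.
E[X | machine 3] = (6+10+12+14)/4 = 21/2.
By the law of total expectation,
E[X] = (2/5)·(23/3) + (1/3)·(51/5) + (4/15)·(21/2) = 139/15.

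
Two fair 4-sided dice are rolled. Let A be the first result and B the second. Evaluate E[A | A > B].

Outcomes with A > B: (2,1), (3,1), (3,2), (4,1), (4,2), (4,3), each with probability 1/16.
E[A | A > B] = (2 + 3 + 3 + 4 + 4 + 4) / 6 = 10/3.

10/3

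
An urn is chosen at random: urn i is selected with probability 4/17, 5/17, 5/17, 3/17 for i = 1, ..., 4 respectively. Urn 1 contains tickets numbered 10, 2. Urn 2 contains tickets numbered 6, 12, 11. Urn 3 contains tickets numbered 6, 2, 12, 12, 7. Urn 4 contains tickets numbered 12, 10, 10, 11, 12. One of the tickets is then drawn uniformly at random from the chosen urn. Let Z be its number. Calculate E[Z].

433/51

E[Z | urn 1] = (10+2)/2 = 6.
E[Z | urn 2] = (6+12+11)/3 = 29/3.
E[Z | urn 3] = (6+2+12+12+7)/5 = 39/5.
E[Z | urn 4] = (12+10+10+11+12)/5 = 11.
E[Z] = (4/17)·(6) + (5/17)·(29/3) + (5/17)·(39/5) + (3/17)·(11) = 433/51.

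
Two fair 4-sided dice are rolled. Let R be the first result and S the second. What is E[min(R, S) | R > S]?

5/3

Outcomes with R > S: (2,1), (3,1), (3,2), (4,1), (4,2), (4,3), each with probability 1/16.
E[min(R, S) | R > S] = (1 + 1 + 2 + 1 + 2 + 3) / 6 = 5/3.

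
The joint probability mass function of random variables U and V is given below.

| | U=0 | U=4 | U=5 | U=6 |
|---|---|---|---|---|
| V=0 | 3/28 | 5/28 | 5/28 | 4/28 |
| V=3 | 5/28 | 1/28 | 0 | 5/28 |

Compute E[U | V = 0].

69/17

P(V = 0) = 17/28.
Σ U·P over the event = 0·(3/28) + 4·(5/28) + 5·(5/28) + 6·(4/28) = 69/28.
E[U | V = 0] = (69/28) / (17/28) = 69/17.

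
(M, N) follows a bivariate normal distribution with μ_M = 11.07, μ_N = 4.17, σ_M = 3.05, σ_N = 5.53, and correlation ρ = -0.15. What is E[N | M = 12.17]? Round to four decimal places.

3.8708

The regression of N on M has slope ρ·σ_N/σ_M and passes through (μ_M, μ_N).
E[N | M=12.17] = 4.17 + (-0.15)·(5.53/3.05)·(12.17 − (11.07)) = 4.17 + (-0.27197)·(1.1) = 3.8708.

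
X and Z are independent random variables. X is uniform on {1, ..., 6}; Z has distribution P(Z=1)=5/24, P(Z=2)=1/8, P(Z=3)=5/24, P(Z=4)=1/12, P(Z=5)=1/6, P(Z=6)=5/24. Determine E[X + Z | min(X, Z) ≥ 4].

P(min(X, Z) ≥ 4) = 11/48.
Summing (X+Z)·P(x,y) over outcomes with min(X, Z) ≥ 4 gives 113/48.
E[X + Z | min(X, Z) ≥ 4] = (113/48) / (11/48) = 113/11.

113/11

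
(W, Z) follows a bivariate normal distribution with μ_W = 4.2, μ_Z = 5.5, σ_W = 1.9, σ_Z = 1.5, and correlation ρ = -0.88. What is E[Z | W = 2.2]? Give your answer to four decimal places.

For a bivariate normal, E[Z | W=x] = μ_Z + ρ·(σ_Z/σ_W)·(x − μ_W).
E[Z | W=2.2] = 5.5 + (-0.88)·(1.5/1.9)·(2.2 − (4.2)) = 5.5 + (-0.69474)·(-2) = 6.8895.

6.8895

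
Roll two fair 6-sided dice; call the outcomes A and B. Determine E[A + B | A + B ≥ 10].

32/3

Outcomes with A + B ≥ 10: (4,6), (5,5), (5,6), (6,4), (6,5), (6,6), each with probability 1/36.
E[A + B | A + B ≥ 10] = (10 + 10 + 11 + 10 + 11 + 12) / 6 = 32/3.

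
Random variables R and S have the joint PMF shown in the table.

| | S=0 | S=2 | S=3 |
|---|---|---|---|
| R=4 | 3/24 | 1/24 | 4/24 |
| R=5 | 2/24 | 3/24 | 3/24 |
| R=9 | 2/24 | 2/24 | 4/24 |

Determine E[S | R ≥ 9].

P(R ≥ 9) = 1/3.
Summing S·P(R=x,S=y) over the conditioning event gives 2/3.
E[S | R ≥ 9] = (2/3) / (1/3) = 2.

2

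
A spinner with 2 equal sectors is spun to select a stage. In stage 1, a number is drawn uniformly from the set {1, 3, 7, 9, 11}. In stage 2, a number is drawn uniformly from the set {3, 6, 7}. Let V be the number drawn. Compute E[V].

E[V | stage 1] = (1+3+7+9+11)/5 = 31/5.
E[V | stage 2] = (3+6+7)/3 = 16/3.
E[V] = (1/2)·(31/5) + (1/2)·(16/3) = 173/30.

173/30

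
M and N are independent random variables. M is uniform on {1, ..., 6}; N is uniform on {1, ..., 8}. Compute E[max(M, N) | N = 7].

Outcomes with N = 7: (1,7), (2,7), (3,7), (4,7), (5,7), (6,7), each with probability 1/48.
E[max(M, N) | N = 7] = (7 + 7 + 7 + 7 + 7 + 7) / 6 = 7.

7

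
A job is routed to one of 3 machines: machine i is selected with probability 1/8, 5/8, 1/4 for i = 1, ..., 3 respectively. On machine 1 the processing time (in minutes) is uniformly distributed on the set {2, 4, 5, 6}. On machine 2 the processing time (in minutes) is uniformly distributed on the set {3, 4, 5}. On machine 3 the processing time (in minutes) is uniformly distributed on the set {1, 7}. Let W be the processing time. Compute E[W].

129/32

E[W | machine 1] = (2+4+5+6)/4 = 17/4.
E[W | machine 2] = (3+4+5)/3 = 4.
E[W | machine 3] = (1+7)/2 = 4.
E[W] = (1/8)·(17/4) + (5/8)·(4) + (1/4)·(4) = 129/32.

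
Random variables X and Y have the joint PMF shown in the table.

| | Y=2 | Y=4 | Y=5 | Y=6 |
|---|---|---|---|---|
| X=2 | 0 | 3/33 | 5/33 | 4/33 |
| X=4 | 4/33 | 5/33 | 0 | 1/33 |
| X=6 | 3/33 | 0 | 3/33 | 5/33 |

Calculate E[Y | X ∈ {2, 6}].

P(X ∈ {2, 6}) = 23/33.
Σ Y·P over the event = 4·(3/33) + 5·(5/33) + 6·(4/33) + 2·(3/33) + 5·(3/33) + 6·(5/33) = 112/33.
E[Y | X ∈ {2, 6}] = (112/33) / (23/33) = 112/23.

112/23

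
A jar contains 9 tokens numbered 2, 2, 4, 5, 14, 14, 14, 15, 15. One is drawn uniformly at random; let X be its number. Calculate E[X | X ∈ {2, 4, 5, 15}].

43/6

P(X ∈ {2, 4, 5, 15}) = 2/3.
Σ over the event: 2·2/9 + 4·1/9 + 5·1/9 + 15·2/9 = 43/9.
E[X | X ∈ {2, 4, 5, 15}] = (43/9) / (2/3) = 43/6.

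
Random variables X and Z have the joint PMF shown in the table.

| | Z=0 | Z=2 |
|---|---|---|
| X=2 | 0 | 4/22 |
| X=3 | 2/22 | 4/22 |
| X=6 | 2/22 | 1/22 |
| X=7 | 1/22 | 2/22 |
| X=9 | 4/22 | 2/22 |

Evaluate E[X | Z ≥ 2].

58/13

P(Z ≥ 2) = 13/22.
Σ X·P over the event = 2·(4/22) + 3·(4/22) + 6·(1/22) + 7·(2/22) + 9·(2/22) = 29/11.
E[X | Z ≥ 2] = (29/11) / (13/22) = 58/13.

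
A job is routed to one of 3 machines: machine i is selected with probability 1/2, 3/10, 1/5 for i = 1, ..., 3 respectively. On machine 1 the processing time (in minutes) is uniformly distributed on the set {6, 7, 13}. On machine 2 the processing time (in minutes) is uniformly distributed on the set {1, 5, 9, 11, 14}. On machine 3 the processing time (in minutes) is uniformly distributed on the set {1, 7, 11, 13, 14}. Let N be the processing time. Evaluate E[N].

643/75

E[N | machine 1] = (6+7+13)/3 = 26/3.
E[N | machine 2] = (1+5+9+11+14)/5 = 8.
E[N | machine 3] = (1+7+11+13+14)/5 = 46/5.
By the law of total expectation,
E[N] = (1/2)·(26/3) + (3/10)·(8) + (1/5)·(46/5) = 643/75.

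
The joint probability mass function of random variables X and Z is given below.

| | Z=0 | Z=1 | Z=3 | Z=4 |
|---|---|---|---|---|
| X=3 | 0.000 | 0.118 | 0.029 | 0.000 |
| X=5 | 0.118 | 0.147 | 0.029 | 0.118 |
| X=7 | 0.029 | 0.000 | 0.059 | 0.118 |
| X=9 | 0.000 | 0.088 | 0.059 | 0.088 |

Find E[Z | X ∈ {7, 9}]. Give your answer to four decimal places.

2.8707

P(X ∈ {7, 9}) = 0.441.
Σ Z·P over the event = 0·(0.029) + 3·(0.059) + 4·(0.118) + 1·(0.088) + 3·(0.059) + 4·(0.088) = 1.266.
E[Z | X ∈ {7, 9}] = (1.266) / (0.441) = 2.8707.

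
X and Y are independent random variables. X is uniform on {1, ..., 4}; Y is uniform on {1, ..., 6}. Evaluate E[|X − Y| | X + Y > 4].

P(X + Y > 4) = 3/4.
Summing |X−Y|·P(x,y) over outcomes with X + Y > 4 gives 19/12.
E[|X − Y| | X + Y > 4] = (19/12) / (3/4) = 19/9.

19/9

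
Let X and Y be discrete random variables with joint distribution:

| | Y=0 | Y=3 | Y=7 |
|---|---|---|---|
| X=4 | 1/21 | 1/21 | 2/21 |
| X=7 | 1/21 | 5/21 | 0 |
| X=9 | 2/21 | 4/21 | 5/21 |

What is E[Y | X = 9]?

P(X = 9) = 11/21.
Σ Y·P over the event = 0·(2/21) + 3·(4/21) + 7·(5/21) = 47/21.
E[Y | X = 9] = (47/21) / (11/21) = 47/11.

47/11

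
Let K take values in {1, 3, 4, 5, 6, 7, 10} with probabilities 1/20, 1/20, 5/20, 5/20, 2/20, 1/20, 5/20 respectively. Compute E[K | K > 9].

P(K > 9) = 1/4.
Σ over the event: 10·1/4 = 5/2.
E[K | K > 9] = (5/2) / (1/4) = 10.

10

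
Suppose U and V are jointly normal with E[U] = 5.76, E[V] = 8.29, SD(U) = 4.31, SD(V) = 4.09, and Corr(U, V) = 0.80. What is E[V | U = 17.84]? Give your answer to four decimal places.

The regression of V on U has slope ρ·σ_V/σ_U and passes through (μ_U, μ_V).
E[V | U=17.84] = 8.29 + (0.80)·(4.09/4.31)·(17.84 − (5.76)) = 8.29 + (0.75916)·(12.08) = 17.4607.

17.4607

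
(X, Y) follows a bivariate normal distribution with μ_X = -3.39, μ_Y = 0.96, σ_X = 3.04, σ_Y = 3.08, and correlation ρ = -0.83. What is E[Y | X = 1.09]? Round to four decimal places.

For a bivariate normal, E[Y | X=x] = μ_Y + ρ·(σ_Y/σ_X)·(x − μ_X).
E[Y | X=1.09] = 0.96 + (-0.83)·(3.08/3.04)·(1.09 − (-3.39)) = 0.96 + (-0.84092)·(4.48) = -2.8073.

-2.8073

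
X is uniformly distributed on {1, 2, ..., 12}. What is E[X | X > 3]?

8

Given X > 3, X is equally likely to be any of {4, 5, 6, 7, 8, 9, 10, 11, 12}.
E[X | X > 3] = (4 + 5 + 6 + 7 + 8 + 9 + 10 + 11 + 12) / 9 = 8.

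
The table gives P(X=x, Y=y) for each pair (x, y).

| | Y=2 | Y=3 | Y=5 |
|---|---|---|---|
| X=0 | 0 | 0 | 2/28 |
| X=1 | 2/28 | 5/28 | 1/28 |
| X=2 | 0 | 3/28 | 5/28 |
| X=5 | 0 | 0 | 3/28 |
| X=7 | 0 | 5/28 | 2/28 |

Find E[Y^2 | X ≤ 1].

64/5

P(X ≤ 1) = 5/14.
Σ Y^2·P over the event = 25·(2/28) + 4·(2/28) + 9·(5/28) + 25·(1/28) = 32/7.
E[Y^2 | X ≤ 1] = (32/7) / (5/14) = 64/5.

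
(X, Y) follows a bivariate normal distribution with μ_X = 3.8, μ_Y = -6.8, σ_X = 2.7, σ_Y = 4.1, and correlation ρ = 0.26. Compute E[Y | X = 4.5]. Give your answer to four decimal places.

For a bivariate normal, E[Y | X=x] = μ_Y + ρ·(σ_Y/σ_X)·(x − μ_X).
E[Y | X=4.5] = -6.8 + (0.26)·(4.1/2.7)·(4.5 − (3.8)) = -6.8 + (0.39481)·(0.7) = -6.5236.

-6.5236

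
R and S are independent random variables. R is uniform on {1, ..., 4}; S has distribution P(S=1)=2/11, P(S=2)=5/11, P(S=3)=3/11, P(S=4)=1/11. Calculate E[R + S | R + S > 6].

36/5

P(R + S > 6) = 5/44.
Summing (R+S)·P(x,y) over outcomes with R + S > 6 gives 9/11.
E[R + S | R + S > 6] = (9/11) / (5/44) = 36/5.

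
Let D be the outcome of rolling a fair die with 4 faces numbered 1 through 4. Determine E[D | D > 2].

7/2

Given D > 2, D is equally likely to be any of {3, 4}.
E[D | D > 2] = (3 + 4) / 2 = 7/2.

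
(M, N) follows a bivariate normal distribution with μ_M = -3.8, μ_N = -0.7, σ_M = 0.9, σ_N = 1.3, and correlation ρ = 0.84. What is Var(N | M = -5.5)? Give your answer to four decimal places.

Var(N | M=x) = (1 − ρ²)·σ_N².
Var(N | M=-5.5) = (1.3)²·(1 − (0.84)²) = 1.69·0.2944 = 0.4975.

0.4975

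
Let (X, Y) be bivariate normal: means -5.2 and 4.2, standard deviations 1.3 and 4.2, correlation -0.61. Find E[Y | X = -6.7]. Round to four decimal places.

7.1562

E[Y | X=x] = μ_Y + ρ(σ_Y/σ_X)(x − μ_X) for jointly normal variables.
E[Y | X=-6.7] = 4.2 + (-0.61)·(4.2/1.3)·(-6.7 − (-5.2)) = 4.2 + (-1.9708)·(-1.5) = 7.1562.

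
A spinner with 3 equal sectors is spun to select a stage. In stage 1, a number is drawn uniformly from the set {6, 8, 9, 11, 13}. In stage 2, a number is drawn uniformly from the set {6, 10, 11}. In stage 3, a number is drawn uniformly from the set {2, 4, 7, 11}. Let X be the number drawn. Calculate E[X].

122/15

E[X | stage 1] = (6+8+9+11+13)/5 = 47/5.
E[X | stage 2] = (6+10+11)/3 = 9.
E[X | stage 3] = (2+4+7+11)/4 = 6.
E[X] = (1/3)·(47/5) + (1/3)·(9) + (1/3)·(6) = 122/15.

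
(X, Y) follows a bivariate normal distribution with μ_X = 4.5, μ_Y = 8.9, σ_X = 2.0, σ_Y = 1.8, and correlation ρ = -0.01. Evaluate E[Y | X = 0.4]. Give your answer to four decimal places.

8.9369

For a bivariate normal, E[Y | X=x] = μ_Y + ρ·(σ_Y/σ_X)·(x − μ_X).
E[Y | X=0.4] = 8.9 + (-0.01)·(1.8/2.0)·(0.4 − (4.5)) = 8.9 + (-0.009)·(-4.1) = 8.9369.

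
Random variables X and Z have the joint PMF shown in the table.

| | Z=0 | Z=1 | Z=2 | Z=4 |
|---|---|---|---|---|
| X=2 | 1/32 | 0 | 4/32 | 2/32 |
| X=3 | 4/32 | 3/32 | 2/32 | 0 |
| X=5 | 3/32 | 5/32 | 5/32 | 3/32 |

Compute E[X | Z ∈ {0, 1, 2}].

P(Z ∈ {0, 1, 2}) = 27/32.
Σ X·P over the event = 2·(1/32) + 2·(4/32) + 3·(4/32) + 3·(3/32) + 3·(2/32) + 5·(3/32) + 5·(5/32) + 5·(5/32) = 51/16.
E[X | Z ∈ {0, 1, 2}] = (51/16) / (27/32) = 34/9.

34/9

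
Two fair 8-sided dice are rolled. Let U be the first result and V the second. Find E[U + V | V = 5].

P(V = 5) = 1/8.
Summing (U+V)·P(x,y) over outcomes with V = 5 gives 19/16.
E[U + V | V = 5] = (19/16) / (1/8) = 19/2.

19/2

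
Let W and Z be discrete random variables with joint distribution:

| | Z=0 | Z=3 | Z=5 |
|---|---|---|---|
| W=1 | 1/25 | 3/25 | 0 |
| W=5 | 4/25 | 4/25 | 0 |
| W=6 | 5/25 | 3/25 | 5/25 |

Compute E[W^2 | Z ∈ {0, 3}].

P(Z ∈ {0, 3}) = 4/5.
Σ W^2·P over the event = 1·(1/25) + 1·(3/25) + 25·(4/25) + 25·(4/25) + 36·(5/25) + 36·(3/25) = 492/25.
E[W^2 | Z ∈ {0, 3}] = (492/25) / (4/5) = 123/5.

123/5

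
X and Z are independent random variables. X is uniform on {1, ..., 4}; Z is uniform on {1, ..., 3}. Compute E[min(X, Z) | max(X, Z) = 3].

P(max(X, Z) = 3) = 5/12.
Summing min(X,Z)·P(x,y) over outcomes with max(X, Z) = 3 gives 3/4.
E[min(X, Z) | max(X, Z) = 3] = (3/4) / (5/12) = 9/5.

9/5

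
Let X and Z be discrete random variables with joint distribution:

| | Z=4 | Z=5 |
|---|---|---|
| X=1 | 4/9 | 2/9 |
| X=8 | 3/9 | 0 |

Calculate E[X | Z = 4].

P(Z = 4) = 7/9.
Summing X·P(X=x,Z=y) over the conditioning event gives 28/9.
E[X | Z = 4] = (28/9) / (7/9) = 4.

4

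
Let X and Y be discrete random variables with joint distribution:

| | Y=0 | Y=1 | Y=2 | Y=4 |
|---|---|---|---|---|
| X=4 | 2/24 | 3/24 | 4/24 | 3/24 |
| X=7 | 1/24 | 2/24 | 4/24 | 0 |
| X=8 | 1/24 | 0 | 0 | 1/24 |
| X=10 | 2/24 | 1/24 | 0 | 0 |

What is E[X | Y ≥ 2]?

16/3

P(Y ≥ 2) = 1/2.
Σ X·P over the event = 4·(4/24) + 4·(3/24) + 7·(4/24) + 8·(1/24) = 8/3.
E[X | Y ≥ 2] = (8/3) / (1/2) = 16/3.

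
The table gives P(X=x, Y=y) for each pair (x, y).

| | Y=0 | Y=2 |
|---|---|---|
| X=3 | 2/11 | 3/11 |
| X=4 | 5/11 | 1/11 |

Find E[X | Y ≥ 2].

13/4

P(Y ≥ 2) = 4/11.
Σ X·P over the event = 3·(3/11) + 4·(1/11) = 13/11.
E[X | Y ≥ 2] = (13/11) / (4/11) = 13/4.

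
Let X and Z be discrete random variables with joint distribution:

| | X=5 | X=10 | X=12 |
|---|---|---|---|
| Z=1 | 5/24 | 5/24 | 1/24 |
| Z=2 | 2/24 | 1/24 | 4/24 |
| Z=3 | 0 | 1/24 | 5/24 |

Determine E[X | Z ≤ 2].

P(Z ≤ 2) = 3/4.
Summing X·P(X=x,Z=y) over the conditioning event gives 155/24.
E[X | Z ≤ 2] = (155/24) / (3/4) = 155/18.

155/18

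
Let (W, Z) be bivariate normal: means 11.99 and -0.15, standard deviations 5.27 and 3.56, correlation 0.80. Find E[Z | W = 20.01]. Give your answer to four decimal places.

E[Z | W=x] = μ_Z + ρ(σ_Z/σ_W)(x − μ_W) for jointly normal variables.
E[Z | W=20.01] = -0.15 + (0.80)·(3.56/5.27)·(20.01 − (11.99)) = -0.15 + (0.540417)·(8.02) = 4.1841.

4.1841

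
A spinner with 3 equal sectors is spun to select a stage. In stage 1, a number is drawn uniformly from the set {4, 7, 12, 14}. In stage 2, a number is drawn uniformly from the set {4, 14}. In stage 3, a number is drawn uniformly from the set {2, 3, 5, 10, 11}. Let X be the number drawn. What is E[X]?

163/20

E[X | stage 1] = (4+7+12+14)/4 = 37/4.
E[X | stage 2] = (4+14)/2 = 9.
E[X | stage 3] = (2+3+5+10+11)/5 = 31/5.
By the law of total expectation,
E[X] = (1/3)·(37/4) + (1/3)·(9) + (1/3)·(31/5) = 163/20.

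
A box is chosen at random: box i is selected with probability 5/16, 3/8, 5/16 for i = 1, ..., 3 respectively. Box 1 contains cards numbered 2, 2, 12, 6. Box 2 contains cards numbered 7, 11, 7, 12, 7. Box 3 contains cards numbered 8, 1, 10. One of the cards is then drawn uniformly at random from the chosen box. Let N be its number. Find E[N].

3359/480

E[N | box 1] = (2+2+12+6)/4 = 11/2.
E[N | box 2] = (7+11+7+12+7)/5 = 44/5.
E[N | box 3] = (8+1+10)/3 = 19/3.
By the law of total expectation,
E[N] = (5/16)·(11/2) + (3/8)·(44/5) + (5/16)·(19/3) = 3359/480.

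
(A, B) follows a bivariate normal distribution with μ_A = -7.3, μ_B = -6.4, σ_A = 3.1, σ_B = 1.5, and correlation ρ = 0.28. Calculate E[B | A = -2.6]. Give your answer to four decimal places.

For a bivariate normal, E[B | A=x] = μ_B + ρ·(σ_B/σ_A)·(x − μ_A).
E[B | A=-2.6] = -6.4 + (0.28)·(1.5/3.1)·(-2.6 − (-7.3)) = -6.4 + (0.13548)·(4.7) = -5.7632.

-5.7632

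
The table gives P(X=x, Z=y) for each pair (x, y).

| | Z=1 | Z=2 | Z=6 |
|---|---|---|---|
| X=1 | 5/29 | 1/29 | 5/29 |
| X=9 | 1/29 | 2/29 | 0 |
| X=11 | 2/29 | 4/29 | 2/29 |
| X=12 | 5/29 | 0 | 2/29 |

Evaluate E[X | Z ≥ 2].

P(Z ≥ 2) = 16/29.
Σ X·P over the event = 1·(1/29) + 1·(5/29) + 9·(2/29) + 11·(4/29) + 11·(2/29) + 12·(2/29) = 114/29.
E[X | Z ≥ 2] = (114/29) / (16/29) = 57/8.

57/8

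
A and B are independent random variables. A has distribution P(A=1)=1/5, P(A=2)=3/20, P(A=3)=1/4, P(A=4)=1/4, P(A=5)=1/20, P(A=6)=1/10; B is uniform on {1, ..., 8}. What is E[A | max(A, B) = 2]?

8/5

P(max(A, B) = 2) = 1/16.
Summing A·P(x,y) over outcomes with max(A, B) = 2 gives 1/10.
E[A | max(A, B) = 2] = (1/10) / (1/16) = 8/5.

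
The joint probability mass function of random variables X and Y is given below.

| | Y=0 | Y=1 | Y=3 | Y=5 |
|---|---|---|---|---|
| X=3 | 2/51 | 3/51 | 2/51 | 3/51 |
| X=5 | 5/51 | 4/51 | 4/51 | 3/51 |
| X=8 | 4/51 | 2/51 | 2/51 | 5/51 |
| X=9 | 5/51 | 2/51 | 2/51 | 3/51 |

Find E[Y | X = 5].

31/16

P(X = 5) = 16/51.
Σ Y·P over the event = 0·(5/51) + 1·(4/51) + 3·(4/51) + 5·(3/51) = 31/51.
E[Y | X = 5] = (31/51) / (16/51) = 31/16.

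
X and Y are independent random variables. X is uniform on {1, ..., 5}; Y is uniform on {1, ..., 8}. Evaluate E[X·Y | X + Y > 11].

107/3

Outcomes with X + Y > 11: (4,8), (5,7), (5,8), each with probability 1/40.
E[X·Y | X + Y > 11] = (32 + 35 + 40) / 3 = 107/3.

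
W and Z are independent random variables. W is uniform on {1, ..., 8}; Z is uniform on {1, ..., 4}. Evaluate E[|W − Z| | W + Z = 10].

Outcomes with W + Z = 10: (6,4), (7,3), (8,2), each with probability 1/32.
E[|W − Z| | W + Z = 10] = (2 + 4 + 6) / 3 = 4.

4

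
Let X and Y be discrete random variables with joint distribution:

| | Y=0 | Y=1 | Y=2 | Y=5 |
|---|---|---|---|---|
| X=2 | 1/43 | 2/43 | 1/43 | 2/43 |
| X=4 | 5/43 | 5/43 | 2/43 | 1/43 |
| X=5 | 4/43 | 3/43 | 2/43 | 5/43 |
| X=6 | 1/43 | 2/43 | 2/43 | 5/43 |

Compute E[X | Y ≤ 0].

48/11

P(Y ≤ 0) = 11/43.
Summing X·P(X=x,Y=y) over the conditioning event gives 48/43.
E[X | Y ≤ 0] = (48/43) / (11/43) = 48/11.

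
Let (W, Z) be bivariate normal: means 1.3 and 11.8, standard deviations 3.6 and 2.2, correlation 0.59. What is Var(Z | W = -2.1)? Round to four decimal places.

3.1552

Var(Z | W=x) = (1 − ρ²)·σ_Z².
Var(Z | W=-2.1) = (2.2)²·(1 − (0.59)²) = 4.84·0.6519 = 3.1552.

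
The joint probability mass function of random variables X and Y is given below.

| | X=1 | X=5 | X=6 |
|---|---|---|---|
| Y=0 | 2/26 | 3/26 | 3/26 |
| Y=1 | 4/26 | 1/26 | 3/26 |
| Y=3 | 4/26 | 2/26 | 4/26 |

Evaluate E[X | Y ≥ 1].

65/18

P(Y ≥ 1) = 9/13.
Σ X·P over the event = 1·(4/26) + 1·(4/26) + 5·(1/26) + 5·(2/26) + 6·(3/26) + 6·(4/26) = 5/2.
E[X | Y ≥ 1] = (5/2) / (9/13) = 65/18.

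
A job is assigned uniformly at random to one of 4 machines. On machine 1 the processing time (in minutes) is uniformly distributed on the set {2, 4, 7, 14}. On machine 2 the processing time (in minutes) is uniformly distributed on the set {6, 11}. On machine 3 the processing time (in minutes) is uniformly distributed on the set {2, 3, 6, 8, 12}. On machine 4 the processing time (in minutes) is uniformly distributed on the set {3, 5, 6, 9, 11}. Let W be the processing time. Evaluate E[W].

113/16

E[W | machine 1] = (2+4+7+14)/4 = 27/4.
E[W | machine 2] = (6+11)/2 = 17/2.
E[W | machine 3] = (2+3+6+8+12)/5 = 31/5.
E[W | machine 4] = (3+5+6+9+11)/5 = 34/5.
By the law of total expectation,
E[W] = (1/4)·(27/4) + (1/4)·(17/2) + (1/4)·(31/5) + (1/4)·(34/5) = 113/16.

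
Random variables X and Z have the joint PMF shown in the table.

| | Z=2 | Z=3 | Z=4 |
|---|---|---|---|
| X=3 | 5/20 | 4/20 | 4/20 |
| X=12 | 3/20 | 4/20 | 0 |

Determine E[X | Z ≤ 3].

P(Z ≤ 3) = 4/5.
Summing X·P(X=x,Z=y) over the conditioning event gives 111/20.
E[X | Z ≤ 3] = (111/20) / (4/5) = 111/16.

111/16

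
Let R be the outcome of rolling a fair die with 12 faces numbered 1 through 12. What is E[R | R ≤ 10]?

11/2

Given R ≤ 10, R is equally likely to be any of {1, 2, 3, 4, 5, 6, 7, 8, 9, 10}.
E[R | R ≤ 10] = (1 + 2 + 3 + 4 + 5 + 6 + 7 + 8 + 9 + 10) / 10 = 11/2.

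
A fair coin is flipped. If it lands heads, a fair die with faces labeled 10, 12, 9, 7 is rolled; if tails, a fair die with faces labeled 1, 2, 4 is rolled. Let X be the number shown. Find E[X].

E[X | heads] = (10+12+9+7)/4 = 19/2.
E[X | tails] = (1+2+4)/3 = 7/3.
E[X] = (1/2)·(19/2) + (1/2)·(7/3) = 71/12.

71/12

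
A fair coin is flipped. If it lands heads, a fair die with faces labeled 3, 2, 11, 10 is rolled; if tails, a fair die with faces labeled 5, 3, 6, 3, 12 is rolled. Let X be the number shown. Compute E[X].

123/20

E[X | heads] = (3+2+11+10)/4 = 13/2.
E[X | tails] = (5+3+6+3+12)/5 = 29/5.
E[X] = (1/2)·(13/2) + (1/2)·(29/5) = 123/20.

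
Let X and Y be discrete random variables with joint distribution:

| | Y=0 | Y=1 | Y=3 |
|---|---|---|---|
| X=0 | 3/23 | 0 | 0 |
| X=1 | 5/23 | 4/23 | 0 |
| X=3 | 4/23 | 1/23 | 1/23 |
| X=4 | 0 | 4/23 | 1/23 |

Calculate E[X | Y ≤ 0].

17/12

P(Y ≤ 0) = 12/23.
Σ X·P over the event = 0·(3/23) + 1·(5/23) + 3·(4/23) = 17/23.
E[X | Y ≤ 0] = (17/23) / (12/23) = 17/12.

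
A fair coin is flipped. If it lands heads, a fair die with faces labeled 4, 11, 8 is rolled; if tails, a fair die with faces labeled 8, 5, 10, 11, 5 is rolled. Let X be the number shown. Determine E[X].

E[X | heads] = (4+11+8)/3 = 23/3.
E[X | tails] = (8+5+10+11+5)/5 = 39/5.
By the law of total expectation,
E[X] = (1/2)·(23/3) + (1/2)·(39/5) = 116/15.

116/15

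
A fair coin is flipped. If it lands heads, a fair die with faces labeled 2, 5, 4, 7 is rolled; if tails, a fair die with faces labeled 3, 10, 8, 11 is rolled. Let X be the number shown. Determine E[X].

E[X | heads] = (2+5+4+7)/4 = 9/2.
E[X | tails] = (3+10+8+11)/4 = 8.
By the law of total expectation,
E[X] = (1/2)·(9/2) + (1/2)·(8) = 25/4.

25/4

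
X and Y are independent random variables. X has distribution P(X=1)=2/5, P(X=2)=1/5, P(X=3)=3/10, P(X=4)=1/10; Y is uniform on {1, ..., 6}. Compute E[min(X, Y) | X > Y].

17/11

P(X > Y) = 11/60.
Summing min(X,Y)·P(x,y) over outcomes with X > Y gives 17/60.
E[min(X, Y) | X > Y] = (17/60) / (11/60) = 17/11.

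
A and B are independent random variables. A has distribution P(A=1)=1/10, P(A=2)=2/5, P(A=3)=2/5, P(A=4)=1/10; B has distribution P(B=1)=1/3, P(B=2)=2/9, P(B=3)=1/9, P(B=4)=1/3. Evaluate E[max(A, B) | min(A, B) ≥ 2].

P(min(A, B) ≥ 2) = 3/5.
Summing max(A,B)·P(x,y) over outcomes with min(A, B) ≥ 2 gives 92/45.
E[max(A, B) | min(A, B) ≥ 2] = (92/45) / (3/5) = 92/27.

92/27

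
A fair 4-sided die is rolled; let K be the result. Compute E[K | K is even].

3

Given K is even, K is equally likely to be any of {2, 4}.
E[K | K is even] = (2 + 4) / 2 = 3.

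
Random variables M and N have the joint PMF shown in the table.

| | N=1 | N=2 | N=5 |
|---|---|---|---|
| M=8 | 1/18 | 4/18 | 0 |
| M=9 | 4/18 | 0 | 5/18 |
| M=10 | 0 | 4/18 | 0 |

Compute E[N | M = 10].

P(M = 10) = 2/9.
Σ N·P over the event = 2·(4/18) = 4/9.
E[N | M = 10] = (4/9) / (2/9) = 2.

2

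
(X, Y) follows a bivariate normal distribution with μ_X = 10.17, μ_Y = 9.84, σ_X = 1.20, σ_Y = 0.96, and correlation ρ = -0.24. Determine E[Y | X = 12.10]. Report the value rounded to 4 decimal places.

9.4694

E[Y | X=x] = μ_Y + ρ(σ_Y/σ_X)(x − μ_X) for jointly normal variables.
E[Y | X=12.10] = 9.84 + (-0.24)·(0.96/1.20)·(12.10 − (10.17)) = 9.84 + (-0.192)·(1.93) = 9.4694.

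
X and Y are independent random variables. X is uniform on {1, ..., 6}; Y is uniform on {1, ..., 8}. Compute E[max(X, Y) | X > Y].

P(X > Y) = 5/16.
Summing max(X,Y)·P(x,y) over outcomes with X > Y gives 35/24.
E[max(X, Y) | X > Y] = (35/24) / (5/16) = 14/3.

14/3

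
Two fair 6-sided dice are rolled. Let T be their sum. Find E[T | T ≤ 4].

10/3

P(T ≤ 4) = 1/6.
Σ over the event: 2·1/36 + 3·1/18 + 4·1/12 = 5/9.
E[T | T ≤ 4] = (5/9) / (1/6) = 10/3.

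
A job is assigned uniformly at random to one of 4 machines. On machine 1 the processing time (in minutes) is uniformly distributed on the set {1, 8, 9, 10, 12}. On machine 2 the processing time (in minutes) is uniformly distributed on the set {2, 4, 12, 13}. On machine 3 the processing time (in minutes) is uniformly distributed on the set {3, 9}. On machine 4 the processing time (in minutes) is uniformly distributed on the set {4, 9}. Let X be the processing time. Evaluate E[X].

E[X | machine 1] = (1+8+9+10+12)/5 = 8.
E[X | machine 2] = (2+4+12+13)/4 = 31/4.
E[X | machine 3] = (3+9)/2 = 6.
E[X | machine 4] = (4+9)/2 = 13/2.
E[X] = (1/4)·(8) + (1/4)·(31/4) + (1/4)·(6) + (1/4)·(13/2) = 113/16.

113/16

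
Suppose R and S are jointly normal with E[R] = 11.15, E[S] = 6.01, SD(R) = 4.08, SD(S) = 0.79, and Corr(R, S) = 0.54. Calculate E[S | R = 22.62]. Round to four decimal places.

7.2093

For a bivariate normal, E[S | R=x] = μ_S + ρ·(σ_S/σ_R)·(x − μ_R).
E[S | R=22.62] = 6.01 + (0.54)·(0.79/4.08)·(22.62 − (11.15)) = 6.01 + (0.10456)·(11.47) = 7.2093.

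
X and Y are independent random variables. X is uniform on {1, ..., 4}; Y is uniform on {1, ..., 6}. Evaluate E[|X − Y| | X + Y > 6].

Outcomes with X + Y > 6: (1,6), (2,5), (2,6), (3,4), (3,5), (3,6), (4,3), (4,4), (4,5), (4,6), each with probability 1/24.
E[|X − Y| | X + Y > 6] = (5 + 3 + 4 + 1 + 2 + 3 + 1 + 0 + 1 + 2) / 10 = 11/5.

11/5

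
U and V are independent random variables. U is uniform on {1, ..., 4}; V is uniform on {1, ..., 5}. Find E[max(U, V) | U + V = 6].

4

Outcomes with U + V = 6: (1,5), (2,4), (3,3), (4,2), each with probability 1/20.
E[max(U, V) | U + V = 6] = (5 + 4 + 3 + 4) / 4 = 4.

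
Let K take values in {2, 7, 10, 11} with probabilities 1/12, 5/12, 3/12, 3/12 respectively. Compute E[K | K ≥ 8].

21/2

P(K ≥ 8) = 1/2.
Σ over the event: 10·1/4 + 11·1/4 = 21/4.
E[K | K ≥ 8] = (21/4) / (1/2) = 21/2.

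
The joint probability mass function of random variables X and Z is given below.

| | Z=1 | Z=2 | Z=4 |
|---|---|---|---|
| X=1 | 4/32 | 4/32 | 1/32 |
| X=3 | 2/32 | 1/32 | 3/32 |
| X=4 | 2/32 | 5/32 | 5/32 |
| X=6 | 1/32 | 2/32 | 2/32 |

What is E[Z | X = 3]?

8/3

P(X = 3) = 3/16.
Σ Z·P over the event = 1·(2/32) + 2·(1/32) + 4·(3/32) = 1/2.
E[Z | X = 3] = (1/2) / (3/16) = 8/3.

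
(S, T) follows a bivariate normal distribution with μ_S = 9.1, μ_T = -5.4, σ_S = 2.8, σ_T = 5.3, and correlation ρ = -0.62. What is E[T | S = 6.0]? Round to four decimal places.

-1.7619

For a bivariate normal, E[T | S=x] = μ_T + ρ·(σ_T/σ_S)·(x − μ_S).
E[T | S=6.0] = -5.4 + (-0.62)·(5.3/2.8)·(6.0 − (9.1)) = -5.4 + (-1.17357)·(-3.1) = -1.7619.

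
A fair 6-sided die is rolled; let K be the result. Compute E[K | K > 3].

Given K > 3, K is equally likely to be any of {4, 5, 6}.
E[K | K > 3] = (4 + 5 + 6) / 3 = 5.

5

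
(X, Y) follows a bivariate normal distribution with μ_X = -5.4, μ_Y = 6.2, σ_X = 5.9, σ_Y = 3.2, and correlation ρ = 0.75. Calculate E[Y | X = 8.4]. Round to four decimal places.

For a bivariate normal, E[Y | X=x] = μ_Y + ρ·(σ_Y/σ_X)·(x − μ_X).
E[Y | X=8.4] = 6.2 + (0.75)·(3.2/5.9)·(8.4 − (-5.4)) = 6.2 + (0.40678)·(13.8) = 11.8136.

11.8136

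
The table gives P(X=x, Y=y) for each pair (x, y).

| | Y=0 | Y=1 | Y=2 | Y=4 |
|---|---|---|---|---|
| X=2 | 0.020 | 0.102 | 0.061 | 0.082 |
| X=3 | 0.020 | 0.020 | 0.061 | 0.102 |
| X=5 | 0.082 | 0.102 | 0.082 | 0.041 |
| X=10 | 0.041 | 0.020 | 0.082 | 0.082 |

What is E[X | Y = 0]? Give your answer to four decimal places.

5.6442

P(Y = 0) = 0.163.
Σ X·P over the event = 2·(0.020) + 3·(0.020) + 5·(0.082) + 10·(0.041) = 0.920.
E[X | Y = 0] = (0.920) / (0.163) = 5.6442.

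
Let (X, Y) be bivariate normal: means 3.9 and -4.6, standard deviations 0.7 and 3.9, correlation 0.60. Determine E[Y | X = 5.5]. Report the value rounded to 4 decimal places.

0.7486

For a bivariate normal, E[Y | X=x] = μ_Y + ρ·(σ_Y/σ_X)·(x − μ_X).
E[Y | X=5.5] = -4.6 + (0.60)·(3.9/0.7)·(5.5 − (3.9)) = -4.6 + (3.3429)·(1.6) = 0.7486.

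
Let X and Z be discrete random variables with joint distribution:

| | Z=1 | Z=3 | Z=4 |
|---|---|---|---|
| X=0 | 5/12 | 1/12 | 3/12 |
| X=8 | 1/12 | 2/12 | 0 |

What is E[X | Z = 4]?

0

P(Z = 4) = 1/4.
Σ X·P over the event = 0·(3/12) = 0.
E[X | Z = 4] = (0) / (1/4) = 0.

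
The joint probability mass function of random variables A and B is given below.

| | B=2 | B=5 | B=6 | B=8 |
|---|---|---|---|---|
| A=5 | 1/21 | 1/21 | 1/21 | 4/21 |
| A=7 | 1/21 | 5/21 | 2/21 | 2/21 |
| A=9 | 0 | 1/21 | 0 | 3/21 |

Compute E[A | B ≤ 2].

P(B ≤ 2) = 2/21.
Summing A·P(A=x,B=y) over the conditioning event gives 4/7.
E[A | B ≤ 2] = (4/7) / (2/21) = 6.

6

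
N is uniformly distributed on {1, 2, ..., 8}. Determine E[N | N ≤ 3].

2

Given N ≤ 3, N is equally likely to be any of {1, 2, 3}.
E[N | N ≤ 3] = (1 + 2 + 3) / 3 = 2.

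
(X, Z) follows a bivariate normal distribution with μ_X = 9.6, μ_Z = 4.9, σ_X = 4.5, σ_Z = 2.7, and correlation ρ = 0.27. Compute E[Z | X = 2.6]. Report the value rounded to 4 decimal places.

3.7660

E[Z | X=x] = μ_Z + ρ(σ_Z/σ_X)(x − μ_X) for jointly normal variables.
E[Z | X=2.6] = 4.9 + (0.27)·(2.7/4.5)·(2.6 − (9.6)) = 4.9 + (0.162)·(-7) = 3.7660.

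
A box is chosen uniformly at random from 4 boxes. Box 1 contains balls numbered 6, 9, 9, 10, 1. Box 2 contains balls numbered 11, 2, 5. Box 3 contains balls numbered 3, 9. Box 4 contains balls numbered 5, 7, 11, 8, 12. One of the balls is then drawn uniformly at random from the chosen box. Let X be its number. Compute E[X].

69/10

E[X | box 1] = (6+9+9+10+1)/5 = 7.
E[X | box 2] = (11+2+5)/3 = 6.
E[X | box 3] = (3+9)/2 = 6.
E[X | box 4] = (5+7+11+8+12)/5 = 43/5.
By the law of total expectation,
E[X] = (1/4)·(7) + (1/4)·(6) + (1/4)·(6) + (1/4)·(43/5) = 69/10.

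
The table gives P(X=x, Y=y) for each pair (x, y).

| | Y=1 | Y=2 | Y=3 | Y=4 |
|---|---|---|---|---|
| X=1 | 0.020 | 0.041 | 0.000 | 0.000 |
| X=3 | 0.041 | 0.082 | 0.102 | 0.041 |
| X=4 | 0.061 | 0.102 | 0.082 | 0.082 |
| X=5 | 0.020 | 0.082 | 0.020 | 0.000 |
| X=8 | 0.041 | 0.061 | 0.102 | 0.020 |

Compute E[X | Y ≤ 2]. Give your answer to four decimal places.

4.3702

P(Y ≤ 2) = 0.551.
Summing X·P(X=x,Y=y) over the conditioning event gives 2.408.
E[X | Y ≤ 2] = (2.408) / (0.551) = 4.3702.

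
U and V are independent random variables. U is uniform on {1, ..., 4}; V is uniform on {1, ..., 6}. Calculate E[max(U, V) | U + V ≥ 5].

9/2

P(U + V ≥ 5) = 3/4.
Summing max(U,V)·P(x,y) over outcomes with U + V ≥ 5 gives 27/8.
E[max(U, V) | U + V ≥ 5] = (27/8) / (3/4) = 9/2.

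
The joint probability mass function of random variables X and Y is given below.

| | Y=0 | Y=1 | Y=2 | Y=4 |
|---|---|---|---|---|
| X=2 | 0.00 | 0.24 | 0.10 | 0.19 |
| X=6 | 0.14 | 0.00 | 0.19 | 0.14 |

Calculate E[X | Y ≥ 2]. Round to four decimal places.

P(Y ≥ 2) = 0.62.
Σ X·P over the event = 2·(0.10) + 2·(0.19) + 6·(0.19) + 6·(0.14) = 2.56.
E[X | Y ≥ 2] = (2.56) / (0.62) = 4.1290.

4.1290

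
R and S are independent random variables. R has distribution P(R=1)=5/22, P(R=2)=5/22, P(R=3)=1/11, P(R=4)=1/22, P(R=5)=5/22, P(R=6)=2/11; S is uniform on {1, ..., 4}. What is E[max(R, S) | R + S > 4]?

287/61

P(R + S > 4) = 61/88.
Summing max(R,S)·P(x,y) over outcomes with R + S > 4 gives 287/88.
E[max(R, S) | R + S > 4] = (287/88) / (61/88) = 287/61.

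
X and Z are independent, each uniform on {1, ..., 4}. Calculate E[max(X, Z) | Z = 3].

13/4

Outcomes with Z = 3: (1,3), (2,3), (3,3), (4,3), each with probability 1/16.
E[max(X, Z) | Z = 3] = (3 + 3 + 3 + 4) / 4 = 13/4.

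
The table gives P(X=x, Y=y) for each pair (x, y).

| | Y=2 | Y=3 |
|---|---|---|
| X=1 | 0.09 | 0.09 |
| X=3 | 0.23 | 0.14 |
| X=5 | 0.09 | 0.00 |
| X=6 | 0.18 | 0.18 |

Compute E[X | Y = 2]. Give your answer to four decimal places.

3.9153

P(Y = 2) = 0.59.
Σ X·P over the event = 1·(0.09) + 3·(0.23) + 5·(0.09) + 6·(0.18) = 2.31.
E[X | Y = 2] = (2.31) / (0.59) = 3.9153.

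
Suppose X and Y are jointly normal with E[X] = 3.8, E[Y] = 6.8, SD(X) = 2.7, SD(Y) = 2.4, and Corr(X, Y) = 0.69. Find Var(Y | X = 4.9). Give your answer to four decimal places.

Var(Y | X=x) = (1 − ρ²)·σ_Y².
Var(Y | X=4.9) = (2.4)²·(1 − (0.69)²) = 5.76·0.5239 = 3.0177.

3.0177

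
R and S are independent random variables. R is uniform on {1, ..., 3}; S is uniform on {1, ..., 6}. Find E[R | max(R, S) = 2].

5/3

Outcomes with max(R, S) = 2: (1,2), (2,1), (2,2), each with probability 1/18.
E[R | max(R, S) = 2] = (1 + 2 + 2) / 3 = 5/3.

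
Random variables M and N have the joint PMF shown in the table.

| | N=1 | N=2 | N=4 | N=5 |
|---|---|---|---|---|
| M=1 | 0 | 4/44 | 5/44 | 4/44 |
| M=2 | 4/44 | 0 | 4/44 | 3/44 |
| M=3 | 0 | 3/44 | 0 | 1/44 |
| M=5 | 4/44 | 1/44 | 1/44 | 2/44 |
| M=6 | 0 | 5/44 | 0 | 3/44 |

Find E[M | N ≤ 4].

P(N ≤ 4) = 31/44.
Summing M·P(M=x,N=y) over the conditioning event gives 47/22.
E[M | N ≤ 4] = (47/22) / (31/44) = 94/31.

94/31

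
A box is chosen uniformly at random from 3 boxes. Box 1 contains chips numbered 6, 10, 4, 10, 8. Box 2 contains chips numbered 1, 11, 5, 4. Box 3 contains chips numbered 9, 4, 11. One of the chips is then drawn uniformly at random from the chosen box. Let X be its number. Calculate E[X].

139/20

E[X | box 1] = (6+10+4+10+8)/5 = 38/5.
E[X | box 2] = (1+11+5+4)/4 = 21/4.
E[X | box 3] = (9+4+11)/3 = 8.
By the law of total expectation,
E[X] = (1/3)·(38/5) + (1/3)·(21/4) + (1/3)·(8) = 139/20.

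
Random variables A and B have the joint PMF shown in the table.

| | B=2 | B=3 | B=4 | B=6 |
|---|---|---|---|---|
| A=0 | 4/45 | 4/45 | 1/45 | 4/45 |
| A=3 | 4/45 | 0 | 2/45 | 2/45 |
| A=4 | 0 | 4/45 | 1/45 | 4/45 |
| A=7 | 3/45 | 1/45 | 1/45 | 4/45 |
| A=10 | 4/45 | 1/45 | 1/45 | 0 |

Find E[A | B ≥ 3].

11/3

P(B ≥ 3) = 2/3.
Summing A·P(A=x,B=y) over the conditioning event gives 22/9.
E[A | B ≥ 3] = (22/9) / (2/3) = 11/3.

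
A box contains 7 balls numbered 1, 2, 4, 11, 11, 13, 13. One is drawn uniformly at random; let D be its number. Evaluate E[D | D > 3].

52/5

P(D > 3) = 5/7.
Σ over the event: 4·1/7 + 11·2/7 + 13·2/7 = 52/7.
E[D | D > 3] = (52/7) / (5/7) = 52/5.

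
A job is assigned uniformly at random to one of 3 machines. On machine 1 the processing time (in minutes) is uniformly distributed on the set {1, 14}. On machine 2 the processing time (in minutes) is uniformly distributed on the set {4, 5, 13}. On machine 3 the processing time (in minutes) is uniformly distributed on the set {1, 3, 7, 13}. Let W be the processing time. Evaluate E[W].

125/18

E[W | machine 1] = (1+14)/2 = 15/2.
E[W | machine 2] = (4+5+13)/3 = 22/3.
E[W | machine 3] = (1+3+7+13)/4 = 6.
E[W] = (1/3)·(15/2) + (1/3)·(22/3) + (1/3)·(6) = 125/18.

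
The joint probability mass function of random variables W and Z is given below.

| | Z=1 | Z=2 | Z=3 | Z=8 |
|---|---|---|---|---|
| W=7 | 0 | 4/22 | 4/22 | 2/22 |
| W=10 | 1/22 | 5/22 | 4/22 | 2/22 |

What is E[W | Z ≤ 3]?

26/3

P(Z ≤ 3) = 9/11.
Summing W·P(W=x,Z=y) over the conditioning event gives 78/11.
E[W | Z ≤ 3] = (78/11) / (9/11) = 26/3.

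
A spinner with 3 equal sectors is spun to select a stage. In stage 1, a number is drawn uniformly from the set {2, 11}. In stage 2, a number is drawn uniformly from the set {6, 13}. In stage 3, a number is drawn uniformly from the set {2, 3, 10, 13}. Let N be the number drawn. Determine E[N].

E[N | stage 1] = (2+11)/2 = 13/2.
E[N | stage 2] = (6+13)/2 = 19/2.
E[N | stage 3] = (2+3+10+13)/4 = 7.
By the law of total expectation,
E[N] = (1/3)·(13/2) + (1/3)·(19/2) + (1/3)·(7) = 23/3.

23/3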